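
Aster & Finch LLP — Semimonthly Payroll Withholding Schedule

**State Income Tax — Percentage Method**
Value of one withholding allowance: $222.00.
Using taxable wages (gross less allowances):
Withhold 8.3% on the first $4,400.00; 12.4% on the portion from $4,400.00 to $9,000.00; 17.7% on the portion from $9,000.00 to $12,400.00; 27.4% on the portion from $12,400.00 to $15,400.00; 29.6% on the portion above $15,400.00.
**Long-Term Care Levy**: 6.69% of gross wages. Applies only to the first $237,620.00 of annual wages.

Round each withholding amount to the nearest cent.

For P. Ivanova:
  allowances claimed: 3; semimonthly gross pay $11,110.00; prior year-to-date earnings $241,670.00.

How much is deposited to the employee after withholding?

$9,918.81

State Income Tax: taxable = $11,110.00 − 3×$222.00 = $10,444.00
  $935.60 + 17.7% × ($10,444.00 − $9,000.00) = $935.60 + 17.7% × $1,444.00 = $1,191.19
Long-Term Care Levy: YTD $241,670.00 ≥ cap $237,620.00 → $0.00
Total withheld: $1,191.19 + $0.00 = $1,191.19
Net pay: $11,110.00 − $1,191.19 = $9,918.81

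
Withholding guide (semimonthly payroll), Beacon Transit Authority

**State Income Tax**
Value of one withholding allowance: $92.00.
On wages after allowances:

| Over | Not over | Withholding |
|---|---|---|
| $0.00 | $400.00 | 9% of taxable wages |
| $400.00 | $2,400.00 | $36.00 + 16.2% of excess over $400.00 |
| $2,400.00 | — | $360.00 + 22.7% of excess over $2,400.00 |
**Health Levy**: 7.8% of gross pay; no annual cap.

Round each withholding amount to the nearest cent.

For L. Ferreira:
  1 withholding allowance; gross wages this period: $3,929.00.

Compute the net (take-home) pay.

State Income Tax: taxable = $3,929.00 − 1×$92.00 = $3,837.00
  $360.00 + 22.7% × ($3,837.00 − $2,400.00) = $360.00 + 22.7% × $1,437.00 = $686.20
Health Levy: 7.8% × $3,929.00 = $306.46
Total withheld: $686.20 + $306.46 = $992.66
Net pay: $3,929.00 − $992.66 = $2,936.34

$2,936.34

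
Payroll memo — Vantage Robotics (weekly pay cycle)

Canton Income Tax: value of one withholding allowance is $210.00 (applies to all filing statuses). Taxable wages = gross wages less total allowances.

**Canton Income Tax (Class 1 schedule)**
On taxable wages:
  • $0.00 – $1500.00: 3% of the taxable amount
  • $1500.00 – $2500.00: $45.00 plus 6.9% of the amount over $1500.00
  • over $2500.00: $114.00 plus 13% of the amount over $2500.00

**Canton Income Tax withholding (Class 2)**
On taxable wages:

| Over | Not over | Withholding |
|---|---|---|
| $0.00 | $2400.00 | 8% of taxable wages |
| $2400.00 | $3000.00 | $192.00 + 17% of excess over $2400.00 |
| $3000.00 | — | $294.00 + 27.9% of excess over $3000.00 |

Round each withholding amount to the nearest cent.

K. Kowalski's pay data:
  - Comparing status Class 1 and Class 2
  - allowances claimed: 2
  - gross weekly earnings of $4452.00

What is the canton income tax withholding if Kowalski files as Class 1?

$313.16

Canton Income Tax (Class 1): taxable = $4452.00 − 2×$210.00 = $4032.00
  $114.00 + 13% × ($4032.00 − $2500.00) = $114.00 + 13% × $1532.00 = $313.16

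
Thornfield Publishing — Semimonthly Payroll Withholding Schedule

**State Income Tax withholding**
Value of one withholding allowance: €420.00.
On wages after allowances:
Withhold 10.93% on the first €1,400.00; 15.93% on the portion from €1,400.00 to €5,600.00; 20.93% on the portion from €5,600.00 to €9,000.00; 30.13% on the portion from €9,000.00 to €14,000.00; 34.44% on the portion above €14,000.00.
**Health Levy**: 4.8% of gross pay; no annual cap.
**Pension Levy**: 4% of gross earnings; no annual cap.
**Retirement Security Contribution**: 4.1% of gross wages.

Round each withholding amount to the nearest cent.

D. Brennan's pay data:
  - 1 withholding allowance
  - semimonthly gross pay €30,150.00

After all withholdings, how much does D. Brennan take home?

€17,803.04

State Income Tax: taxable = €30,150.00 − 1×€420.00 = €29,730.00
  €3,040.20 + 34.44% × (€29,730.00 − €14,000.00) = €3,040.20 + 34.44% × €15,730.00 = €8,457.61
Health Levy: 4.8% × €30,150.00 = €1,447.20
Pension Levy: 4% × €30,150.00 = €1,206.00
Retirement Security Contribution: 4.1% × €30,150.00 = €1,236.15
Total withheld: €8,457.61 + €1,447.20 + €1,206.00 + €1,236.15 = €12,346.96
Net pay: €30,150.00 − €12,346.96 = €17,803.04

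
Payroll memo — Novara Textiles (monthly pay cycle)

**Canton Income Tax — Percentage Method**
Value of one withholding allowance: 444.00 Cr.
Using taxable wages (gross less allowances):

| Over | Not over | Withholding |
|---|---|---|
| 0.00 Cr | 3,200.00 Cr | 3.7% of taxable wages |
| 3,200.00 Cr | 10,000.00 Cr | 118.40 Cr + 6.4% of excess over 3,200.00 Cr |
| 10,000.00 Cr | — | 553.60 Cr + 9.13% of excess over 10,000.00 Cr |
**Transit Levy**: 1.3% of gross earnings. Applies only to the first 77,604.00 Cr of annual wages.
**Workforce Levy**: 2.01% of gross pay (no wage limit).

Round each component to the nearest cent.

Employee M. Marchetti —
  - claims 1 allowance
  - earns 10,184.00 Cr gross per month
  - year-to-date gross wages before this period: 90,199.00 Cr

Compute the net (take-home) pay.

9,442.34 Cr

Canton Income Tax: taxable = 10,184.00 Cr − 1×444.00 Cr = 9,740.00 Cr
  118.40 Cr + 6.4% × (9,740.00 Cr − 3,200.00 Cr) = 118.40 Cr + 6.4% × 6,540.00 Cr = 536.96 Cr
Transit Levy: YTD 90,199.00 Cr ≥ cap 77,604.00 Cr → 0.00 Cr
Workforce Levy: 2.01% × 10,184.00 Cr = 204.70 Cr
Total withheld: 536.96 Cr + 0.00 Cr + 204.70 Cr = 741.66 Cr
Net pay: 10,184.00 Cr − 741.66 Cr = 9,442.34 Cr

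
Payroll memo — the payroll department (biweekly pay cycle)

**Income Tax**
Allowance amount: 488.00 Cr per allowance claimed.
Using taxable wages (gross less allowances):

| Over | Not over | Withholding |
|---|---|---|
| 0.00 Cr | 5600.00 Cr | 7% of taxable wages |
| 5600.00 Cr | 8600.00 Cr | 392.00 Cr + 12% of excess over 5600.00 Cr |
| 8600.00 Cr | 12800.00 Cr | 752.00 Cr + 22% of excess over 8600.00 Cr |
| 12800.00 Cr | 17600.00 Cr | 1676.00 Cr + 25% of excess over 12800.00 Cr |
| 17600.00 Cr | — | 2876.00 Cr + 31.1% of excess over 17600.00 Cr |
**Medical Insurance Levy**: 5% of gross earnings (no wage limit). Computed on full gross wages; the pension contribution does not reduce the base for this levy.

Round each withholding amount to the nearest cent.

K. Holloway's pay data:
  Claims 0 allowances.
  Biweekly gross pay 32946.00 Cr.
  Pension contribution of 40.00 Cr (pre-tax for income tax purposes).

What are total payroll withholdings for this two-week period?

9283.47 Cr

Income Tax: taxable = 32946.00 Cr − 40.00 Cr = 32906.00 Cr
  2876.00 Cr + 31.1% × (32906.00 Cr − 17600.00 Cr) = 2876.00 Cr + 31.1% × 15306.00 Cr = 7636.17 Cr
Medical Insurance Levy: 5% × 32946.00 Cr = 1647.30 Cr
Total: 7636.17 Cr + 1647.30 Cr = 9283.47 Cr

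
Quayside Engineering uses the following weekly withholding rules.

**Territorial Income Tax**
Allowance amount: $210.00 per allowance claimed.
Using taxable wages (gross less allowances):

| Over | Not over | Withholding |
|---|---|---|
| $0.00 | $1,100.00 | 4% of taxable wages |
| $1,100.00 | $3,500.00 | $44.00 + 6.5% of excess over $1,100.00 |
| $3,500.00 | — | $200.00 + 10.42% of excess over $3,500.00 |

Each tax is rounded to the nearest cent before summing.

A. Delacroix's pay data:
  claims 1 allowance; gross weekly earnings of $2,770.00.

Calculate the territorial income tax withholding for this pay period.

Territorial Income Tax: taxable = $2,770.00 − 1×$210.00 = $2,560.00
  $44.00 + 6.5% × ($2,560.00 − $1,100.00) = $44.00 + 6.5% × $1,460.00 = $138.90

$138.90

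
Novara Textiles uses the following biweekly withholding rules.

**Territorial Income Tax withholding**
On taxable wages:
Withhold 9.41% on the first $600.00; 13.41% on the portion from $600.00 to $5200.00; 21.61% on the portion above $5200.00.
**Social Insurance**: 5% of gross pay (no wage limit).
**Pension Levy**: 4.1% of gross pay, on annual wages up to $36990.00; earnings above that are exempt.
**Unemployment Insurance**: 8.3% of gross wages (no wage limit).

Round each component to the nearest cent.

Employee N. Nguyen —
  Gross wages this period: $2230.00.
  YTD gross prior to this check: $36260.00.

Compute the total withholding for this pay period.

$601.56

Territorial Income Tax: taxable = $2230.00
  $56.46 + 13.41% × ($2230.00 − $600.00) = $56.46 + 13.41% × $1630.00 = $275.04
Social Insurance: 5% × $2230.00 = $111.50
Pension Levy: cap $36990.00 − YTD $36260.00 = $730.00 subject; 4.1% × $730.00 = $29.93
Unemployment Insurance: 8.3% × $2230.00 = $185.09
Total: $275.04 + $111.50 + $29.93 + $185.09 = $601.56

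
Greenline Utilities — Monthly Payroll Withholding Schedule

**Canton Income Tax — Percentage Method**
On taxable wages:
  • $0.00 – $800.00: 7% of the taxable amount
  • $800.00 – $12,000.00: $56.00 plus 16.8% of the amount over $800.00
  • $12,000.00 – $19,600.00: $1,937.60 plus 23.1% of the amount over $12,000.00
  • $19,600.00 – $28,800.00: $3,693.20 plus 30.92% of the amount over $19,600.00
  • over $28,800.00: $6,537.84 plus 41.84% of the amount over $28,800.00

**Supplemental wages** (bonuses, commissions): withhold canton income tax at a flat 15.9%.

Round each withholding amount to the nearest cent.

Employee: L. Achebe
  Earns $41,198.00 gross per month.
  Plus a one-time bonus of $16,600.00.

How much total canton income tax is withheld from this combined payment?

$14,364.56

Canton Income Tax: taxable = $41,198.00
  $6,537.84 + 41.84% × ($41,198.00 − $28,800.00) = $6,537.84 + 41.84% × $12,398.00 = $11,725.16
Supplemental (15.9% flat on bonus): 15.9% × $16,600.00 = $2,639.40
Total canton income tax: $11,725.16 + $2,639.40 = $14,364.56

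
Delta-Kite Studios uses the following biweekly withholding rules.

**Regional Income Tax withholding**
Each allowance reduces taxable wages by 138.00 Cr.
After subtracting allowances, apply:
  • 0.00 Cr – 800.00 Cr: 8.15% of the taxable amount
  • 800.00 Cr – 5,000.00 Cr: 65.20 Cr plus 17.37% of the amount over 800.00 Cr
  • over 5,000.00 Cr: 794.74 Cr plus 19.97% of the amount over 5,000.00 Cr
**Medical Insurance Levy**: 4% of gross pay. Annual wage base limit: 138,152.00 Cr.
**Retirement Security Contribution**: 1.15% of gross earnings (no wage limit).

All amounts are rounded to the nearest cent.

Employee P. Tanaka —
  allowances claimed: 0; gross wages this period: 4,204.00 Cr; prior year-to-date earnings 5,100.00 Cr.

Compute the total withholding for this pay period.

Regional Income Tax: taxable = 4,204.00 Cr
  65.20 Cr + 17.37% × (4,204.00 Cr − 800.00 Cr) = 65.20 Cr + 17.37% × 3,404.00 Cr = 656.47 Cr
Medical Insurance Levy: 4% × 4,204.00 Cr = 168.16 Cr
Retirement Security Contribution: 1.15% × 4,204.00 Cr = 48.35 Cr
Total: 656.47 Cr + 168.16 Cr + 48.35 Cr = 872.98 Cr

872.98 Cr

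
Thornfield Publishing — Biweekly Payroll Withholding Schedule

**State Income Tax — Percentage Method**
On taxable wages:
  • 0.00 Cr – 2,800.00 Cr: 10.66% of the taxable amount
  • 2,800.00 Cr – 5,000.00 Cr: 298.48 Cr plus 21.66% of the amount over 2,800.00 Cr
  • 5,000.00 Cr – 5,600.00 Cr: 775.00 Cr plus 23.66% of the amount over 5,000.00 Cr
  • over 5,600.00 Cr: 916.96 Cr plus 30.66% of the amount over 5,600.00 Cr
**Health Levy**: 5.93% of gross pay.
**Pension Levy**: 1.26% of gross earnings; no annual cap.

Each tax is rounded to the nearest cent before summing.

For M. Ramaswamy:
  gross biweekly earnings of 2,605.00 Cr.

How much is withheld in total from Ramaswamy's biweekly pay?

464.99 Cr

State Income Tax: taxable = 2,605.00 Cr
  10.66% × 2,605.00 Cr = 277.69 Cr
Health Levy: 5.93% × 2,605.00 Cr = 154.48 Cr
Pension Levy: 1.26% × 2,605.00 Cr = 32.82 Cr
Total: 277.69 Cr + 154.48 Cr + 32.82 Cr = 464.99 Cr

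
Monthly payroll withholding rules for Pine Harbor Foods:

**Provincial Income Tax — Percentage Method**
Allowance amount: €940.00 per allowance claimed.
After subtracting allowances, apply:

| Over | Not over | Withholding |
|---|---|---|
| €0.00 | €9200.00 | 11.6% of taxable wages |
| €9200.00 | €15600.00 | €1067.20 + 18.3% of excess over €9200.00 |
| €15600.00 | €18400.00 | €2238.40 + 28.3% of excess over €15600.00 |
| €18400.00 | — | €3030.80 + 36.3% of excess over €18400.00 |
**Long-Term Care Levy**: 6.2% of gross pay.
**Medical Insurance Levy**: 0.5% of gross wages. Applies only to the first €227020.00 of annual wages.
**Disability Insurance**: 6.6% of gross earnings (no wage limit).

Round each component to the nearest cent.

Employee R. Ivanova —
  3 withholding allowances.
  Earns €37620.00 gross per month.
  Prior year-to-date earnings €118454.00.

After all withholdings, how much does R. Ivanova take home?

€23632.54

Provincial Income Tax: taxable = €37620.00 − 3×€940.00 = €34800.00
  €3030.80 + 36.3% × (€34800.00 − €18400.00) = €3030.80 + 36.3% × €16400.00 = €8984.00
Long-Term Care Levy: 6.2% × €37620.00 = €2332.44
Medical Insurance Levy: 0.5% × €37620.00 = €188.10
Disability Insurance: 6.6% × €37620.00 = €2482.92
Total withheld: €8984.00 + €2332.44 + €188.10 + €2482.92 = €13987.46
Net pay: €37620.00 − €13987.46 = €23632.54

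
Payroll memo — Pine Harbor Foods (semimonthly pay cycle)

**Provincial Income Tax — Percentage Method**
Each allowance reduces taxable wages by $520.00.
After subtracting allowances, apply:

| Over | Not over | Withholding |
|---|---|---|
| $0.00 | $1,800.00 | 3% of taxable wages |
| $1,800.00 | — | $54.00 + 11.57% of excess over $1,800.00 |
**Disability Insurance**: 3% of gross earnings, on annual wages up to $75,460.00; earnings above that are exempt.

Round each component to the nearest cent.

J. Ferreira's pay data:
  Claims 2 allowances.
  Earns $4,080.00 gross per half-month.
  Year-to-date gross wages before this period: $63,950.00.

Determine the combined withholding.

Provincial Income Tax: taxable = $4,080.00 − 2×$520.00 = $3,040.00
  $54.00 + 11.57% × ($3,040.00 − $1,800.00) = $54.00 + 11.57% × $1,240.00 = $197.47
Disability Insurance: 3% × $4,080.00 = $122.40
Total: $197.47 + $122.40 = $319.87

$319.87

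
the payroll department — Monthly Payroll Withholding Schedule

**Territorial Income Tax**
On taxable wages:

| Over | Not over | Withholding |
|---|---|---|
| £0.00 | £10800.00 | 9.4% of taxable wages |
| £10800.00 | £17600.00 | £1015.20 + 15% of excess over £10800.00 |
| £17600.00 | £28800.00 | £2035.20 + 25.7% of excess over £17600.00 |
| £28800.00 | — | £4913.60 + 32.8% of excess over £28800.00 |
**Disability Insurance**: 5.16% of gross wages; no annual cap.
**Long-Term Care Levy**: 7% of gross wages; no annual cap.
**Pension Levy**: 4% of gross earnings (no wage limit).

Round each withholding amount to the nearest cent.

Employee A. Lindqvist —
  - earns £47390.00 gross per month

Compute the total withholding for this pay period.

£18669.34

Territorial Income Tax: taxable = £47390.00
  £4913.60 + 32.8% × (£47390.00 − £28800.00) = £4913.60 + 32.8% × £18590.00 = £11011.12
Disability Insurance: 5.16% × £47390.00 = £2445.32
Long-Term Care Levy: 7% × £47390.00 = £3317.30
Pension Levy: 4% × £47390.00 = £1895.60
Total: £11011.12 + £2445.32 + £3317.30 + £1895.60 = £18669.34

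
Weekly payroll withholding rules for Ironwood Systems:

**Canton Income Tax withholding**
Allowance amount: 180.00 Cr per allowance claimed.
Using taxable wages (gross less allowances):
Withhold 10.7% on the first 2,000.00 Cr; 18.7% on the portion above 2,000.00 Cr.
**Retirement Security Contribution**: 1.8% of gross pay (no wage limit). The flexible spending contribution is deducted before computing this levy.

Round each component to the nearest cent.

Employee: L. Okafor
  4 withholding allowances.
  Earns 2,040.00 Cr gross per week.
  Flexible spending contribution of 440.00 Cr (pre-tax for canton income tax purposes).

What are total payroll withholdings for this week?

Canton Income Tax: taxable = 2,040.00 Cr − 440.00 Cr − 4×180.00 Cr = 880.00 Cr
  10.7% × 880.00 Cr = 94.16 Cr
Retirement Security Contribution: 1.8% × 1,600.00 Cr = 28.80 Cr
Total: 94.16 Cr + 28.80 Cr = 122.96 Cr

122.96 Cr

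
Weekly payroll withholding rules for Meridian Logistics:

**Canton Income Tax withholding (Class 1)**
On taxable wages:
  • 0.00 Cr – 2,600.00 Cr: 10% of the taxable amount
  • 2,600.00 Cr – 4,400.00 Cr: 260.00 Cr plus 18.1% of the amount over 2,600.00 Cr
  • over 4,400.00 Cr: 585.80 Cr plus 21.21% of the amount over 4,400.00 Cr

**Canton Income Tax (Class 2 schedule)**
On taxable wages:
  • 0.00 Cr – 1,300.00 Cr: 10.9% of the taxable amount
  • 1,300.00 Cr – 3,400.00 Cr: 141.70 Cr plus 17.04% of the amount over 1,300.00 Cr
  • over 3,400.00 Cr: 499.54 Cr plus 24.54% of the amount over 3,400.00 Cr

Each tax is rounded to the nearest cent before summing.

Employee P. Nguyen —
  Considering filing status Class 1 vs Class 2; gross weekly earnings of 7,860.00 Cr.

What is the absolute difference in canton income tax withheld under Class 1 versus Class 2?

Canton Income Tax (Class 1): taxable = 7,860.00 Cr
  585.80 Cr + 21.21% × (7,860.00 Cr − 4,400.00 Cr) = 585.80 Cr + 21.21% × 3,460.00 Cr = 1,319.67 Cr
Canton Income Tax (Class 2): taxable = 7,860.00 Cr
  499.54 Cr + 24.54% × (7,860.00 Cr − 3,400.00 Cr) = 499.54 Cr + 24.54% × 4,460.00 Cr = 1,594.02 Cr
Difference: |1,319.67 Cr − 1,594.02 Cr| = 274.35 Cr (higher under Class 2)

274.35 Cr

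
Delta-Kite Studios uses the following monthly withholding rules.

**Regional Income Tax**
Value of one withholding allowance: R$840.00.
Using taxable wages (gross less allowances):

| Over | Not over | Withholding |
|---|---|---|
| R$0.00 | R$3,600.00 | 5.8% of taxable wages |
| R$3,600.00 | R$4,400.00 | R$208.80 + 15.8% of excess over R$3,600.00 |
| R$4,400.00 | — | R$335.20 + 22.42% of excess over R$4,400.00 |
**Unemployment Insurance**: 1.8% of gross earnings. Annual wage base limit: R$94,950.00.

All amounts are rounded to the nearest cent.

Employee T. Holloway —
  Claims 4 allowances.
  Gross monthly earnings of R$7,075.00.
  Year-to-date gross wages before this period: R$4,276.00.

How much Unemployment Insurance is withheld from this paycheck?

Unemployment Insurance: 1.8% × R$7,075.00 = R$127.35

R$127.35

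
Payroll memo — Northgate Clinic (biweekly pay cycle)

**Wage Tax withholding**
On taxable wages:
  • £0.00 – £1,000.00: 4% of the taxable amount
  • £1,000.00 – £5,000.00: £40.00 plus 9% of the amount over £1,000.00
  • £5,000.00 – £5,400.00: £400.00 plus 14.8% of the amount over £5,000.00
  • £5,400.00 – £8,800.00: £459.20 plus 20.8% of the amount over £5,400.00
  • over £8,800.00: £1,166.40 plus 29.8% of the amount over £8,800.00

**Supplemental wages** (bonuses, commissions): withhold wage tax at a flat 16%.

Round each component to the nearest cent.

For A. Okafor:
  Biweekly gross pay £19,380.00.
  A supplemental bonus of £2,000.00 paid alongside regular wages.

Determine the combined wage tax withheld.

£4,639.24

Wage Tax: taxable = £19,380.00
  £1,166.40 + 29.8% × (£19,380.00 − £8,800.00) = £1,166.40 + 29.8% × £10,580.00 = £4,319.24
Supplemental (16% flat on bonus): 16% × £2,000.00 = £320.00
Total wage tax: £4,319.24 + £320.00 = £4,639.24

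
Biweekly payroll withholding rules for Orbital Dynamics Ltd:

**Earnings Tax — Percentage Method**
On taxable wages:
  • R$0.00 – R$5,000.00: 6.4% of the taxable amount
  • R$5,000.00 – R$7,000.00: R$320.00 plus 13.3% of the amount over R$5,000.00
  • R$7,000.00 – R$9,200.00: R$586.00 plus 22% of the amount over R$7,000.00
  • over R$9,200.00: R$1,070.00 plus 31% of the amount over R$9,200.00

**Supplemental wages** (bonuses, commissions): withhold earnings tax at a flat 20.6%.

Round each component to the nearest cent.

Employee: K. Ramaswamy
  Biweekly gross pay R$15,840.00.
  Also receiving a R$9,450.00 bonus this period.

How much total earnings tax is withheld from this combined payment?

Earnings Tax: taxable = R$15,840.00
  R$1,070.00 + 31% × (R$15,840.00 − R$9,200.00) = R$1,070.00 + 31% × R$6,640.00 = R$3,128.40
Supplemental (20.6% flat on bonus): 20.6% × R$9,450.00 = R$1,946.70
Total earnings tax: R$3,128.40 + R$1,946.70 = R$5,075.10

R$5,075.10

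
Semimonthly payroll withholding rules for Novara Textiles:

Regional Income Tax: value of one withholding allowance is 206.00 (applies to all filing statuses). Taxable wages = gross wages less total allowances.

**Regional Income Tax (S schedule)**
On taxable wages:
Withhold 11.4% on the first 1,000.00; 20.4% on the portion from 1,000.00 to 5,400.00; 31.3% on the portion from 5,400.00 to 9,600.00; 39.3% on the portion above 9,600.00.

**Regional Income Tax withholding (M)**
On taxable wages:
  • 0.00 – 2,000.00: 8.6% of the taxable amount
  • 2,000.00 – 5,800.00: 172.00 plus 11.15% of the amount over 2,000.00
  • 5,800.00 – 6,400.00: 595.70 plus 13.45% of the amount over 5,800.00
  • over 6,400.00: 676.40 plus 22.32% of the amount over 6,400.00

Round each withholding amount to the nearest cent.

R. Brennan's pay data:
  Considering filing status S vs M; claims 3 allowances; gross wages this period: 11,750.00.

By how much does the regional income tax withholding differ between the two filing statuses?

Regional Income Tax (S): taxable = 11,750.00 − 3×206.00 = 11,132.00
  2,326.20 + 39.3% × (11,132.00 − 9,600.00) = 2,326.20 + 39.3% × 1,532.00 = 2,928.28
Regional Income Tax (M): taxable = 11,750.00 − 3×206.00 = 11,132.00
  676.40 + 22.32% × (11,132.00 − 6,400.00) = 676.40 + 22.32% × 4,732.00 = 1,732.58
Difference: |2,928.28 − 1,732.58| = 1,195.70 (higher under S)

1,195.70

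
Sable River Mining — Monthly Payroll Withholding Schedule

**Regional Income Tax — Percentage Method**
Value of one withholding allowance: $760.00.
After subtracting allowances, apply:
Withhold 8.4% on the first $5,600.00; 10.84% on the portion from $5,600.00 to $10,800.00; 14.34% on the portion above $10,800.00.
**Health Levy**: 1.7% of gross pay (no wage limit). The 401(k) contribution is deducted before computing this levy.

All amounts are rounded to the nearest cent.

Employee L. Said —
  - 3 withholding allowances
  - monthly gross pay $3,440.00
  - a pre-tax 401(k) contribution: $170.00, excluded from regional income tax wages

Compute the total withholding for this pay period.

Regional Income Tax: taxable = $3,440.00 − $170.00 − 3×$760.00 = $990.00
  8.4% × $990.00 = $83.16
Health Levy: 1.7% × $3,270.00 = $55.59
Total: $83.16 + $55.59 = $138.75

$138.75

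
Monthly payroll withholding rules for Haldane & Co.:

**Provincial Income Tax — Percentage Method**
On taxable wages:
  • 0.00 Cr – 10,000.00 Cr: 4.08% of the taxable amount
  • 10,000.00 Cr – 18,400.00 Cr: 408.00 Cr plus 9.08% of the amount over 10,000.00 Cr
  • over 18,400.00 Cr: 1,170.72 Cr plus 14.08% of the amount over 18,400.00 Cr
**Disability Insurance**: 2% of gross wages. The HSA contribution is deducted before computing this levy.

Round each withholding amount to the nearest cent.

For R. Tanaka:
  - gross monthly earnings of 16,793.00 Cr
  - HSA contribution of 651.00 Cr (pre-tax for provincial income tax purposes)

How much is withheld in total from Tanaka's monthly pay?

Provincial Income Tax: taxable = 16,793.00 Cr − 651.00 Cr = 16,142.00 Cr
  408.00 Cr + 9.08% × (16,142.00 Cr − 10,000.00 Cr) = 408.00 Cr + 9.08% × 6,142.00 Cr = 965.69 Cr
Disability Insurance: 2% × 16,142.00 Cr = 322.84 Cr
Total: 965.69 Cr + 322.84 Cr = 1,288.53 Cr

1,288.53 Cr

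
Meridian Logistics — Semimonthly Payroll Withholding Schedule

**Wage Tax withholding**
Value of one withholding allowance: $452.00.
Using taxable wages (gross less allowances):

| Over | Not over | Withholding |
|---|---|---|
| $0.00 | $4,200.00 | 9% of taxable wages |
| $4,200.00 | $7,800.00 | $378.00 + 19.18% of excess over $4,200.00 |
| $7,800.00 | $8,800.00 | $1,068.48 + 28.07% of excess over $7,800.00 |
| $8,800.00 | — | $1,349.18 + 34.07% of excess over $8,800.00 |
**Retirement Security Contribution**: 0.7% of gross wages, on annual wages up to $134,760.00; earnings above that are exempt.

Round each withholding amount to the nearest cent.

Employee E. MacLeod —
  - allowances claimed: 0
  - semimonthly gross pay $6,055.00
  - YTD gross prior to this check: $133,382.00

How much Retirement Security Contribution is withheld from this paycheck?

$9.65

Retirement Security Contribution: cap $134,760.00 − YTD $133,382.00 = $1,378.00 subject; 0.7% × $1,378.00 = $9.65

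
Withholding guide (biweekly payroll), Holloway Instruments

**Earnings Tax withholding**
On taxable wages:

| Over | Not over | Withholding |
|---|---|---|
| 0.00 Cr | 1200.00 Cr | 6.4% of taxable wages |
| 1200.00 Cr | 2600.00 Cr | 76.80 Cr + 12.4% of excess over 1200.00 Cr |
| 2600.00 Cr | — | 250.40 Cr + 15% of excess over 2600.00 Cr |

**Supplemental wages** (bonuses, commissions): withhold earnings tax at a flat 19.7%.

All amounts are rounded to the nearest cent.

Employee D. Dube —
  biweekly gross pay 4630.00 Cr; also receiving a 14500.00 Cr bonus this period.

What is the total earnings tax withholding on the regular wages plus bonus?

3411.40 Cr

Earnings Tax: taxable = 4630.00 Cr
  250.40 Cr + 15% × (4630.00 Cr − 2600.00 Cr) = 250.40 Cr + 15% × 2030.00 Cr = 554.90 Cr
Supplemental (19.7% flat on bonus): 19.7% × 14500.00 Cr = 2856.50 Cr
Total earnings tax: 554.90 Cr + 2856.50 Cr = 3411.40 Cr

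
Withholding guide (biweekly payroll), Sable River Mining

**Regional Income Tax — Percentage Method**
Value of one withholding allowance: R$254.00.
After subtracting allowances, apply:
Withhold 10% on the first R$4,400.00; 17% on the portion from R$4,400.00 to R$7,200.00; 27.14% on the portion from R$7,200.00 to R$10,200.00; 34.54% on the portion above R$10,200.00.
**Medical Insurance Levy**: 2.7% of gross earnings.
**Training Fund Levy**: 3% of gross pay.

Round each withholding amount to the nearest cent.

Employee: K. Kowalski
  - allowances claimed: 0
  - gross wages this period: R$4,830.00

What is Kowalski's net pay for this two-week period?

Regional Income Tax: taxable = R$4,830.00
  R$440.00 + 17% × (R$4,830.00 − R$4,400.00) = R$440.00 + 17% × R$430.00 = R$513.10
Medical Insurance Levy: 2.7% × R$4,830.00 = R$130.41
Training Fund Levy: 3% × R$4,830.00 = R$144.90
Total withheld: R$513.10 + R$130.41 + R$144.90 = R$788.41
Net pay: R$4,830.00 − R$788.41 = R$4,041.59

R$4,041.59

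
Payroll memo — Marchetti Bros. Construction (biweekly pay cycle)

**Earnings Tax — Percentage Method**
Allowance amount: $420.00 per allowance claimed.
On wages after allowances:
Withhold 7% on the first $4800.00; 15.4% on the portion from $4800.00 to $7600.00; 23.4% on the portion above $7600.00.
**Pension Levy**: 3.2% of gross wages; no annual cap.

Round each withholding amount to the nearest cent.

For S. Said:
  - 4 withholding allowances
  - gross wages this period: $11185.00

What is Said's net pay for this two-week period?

Earnings Tax: taxable = $11185.00 − 4×$420.00 = $9505.00
  $767.20 + 23.4% × ($9505.00 − $7600.00) = $767.20 + 23.4% × $1905.00 = $1212.97
Pension Levy: 3.2% × $11185.00 = $357.92
Total withheld: $1212.97 + $357.92 = $1570.89
Net pay: $11185.00 − $1570.89 = $9614.11

$9614.11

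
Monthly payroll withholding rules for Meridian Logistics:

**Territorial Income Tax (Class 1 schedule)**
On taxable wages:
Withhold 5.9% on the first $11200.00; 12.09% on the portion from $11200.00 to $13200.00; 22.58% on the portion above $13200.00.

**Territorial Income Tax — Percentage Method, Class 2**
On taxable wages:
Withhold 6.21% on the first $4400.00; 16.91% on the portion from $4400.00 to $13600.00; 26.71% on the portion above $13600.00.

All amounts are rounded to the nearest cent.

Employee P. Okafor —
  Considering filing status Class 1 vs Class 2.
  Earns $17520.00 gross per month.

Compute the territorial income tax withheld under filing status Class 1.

Territorial Income Tax (Class 1): taxable = $17520.00
  $902.60 + 22.58% × ($17520.00 − $13200.00) = $902.60 + 22.58% × $4320.00 = $1878.06

$1878.06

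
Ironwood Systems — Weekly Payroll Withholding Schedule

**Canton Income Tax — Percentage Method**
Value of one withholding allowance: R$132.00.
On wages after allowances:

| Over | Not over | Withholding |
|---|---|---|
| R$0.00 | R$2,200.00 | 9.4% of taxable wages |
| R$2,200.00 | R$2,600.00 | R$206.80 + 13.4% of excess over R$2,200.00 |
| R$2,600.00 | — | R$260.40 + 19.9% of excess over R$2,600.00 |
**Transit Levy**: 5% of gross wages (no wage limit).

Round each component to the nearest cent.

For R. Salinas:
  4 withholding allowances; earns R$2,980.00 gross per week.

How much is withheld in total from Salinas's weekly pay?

Canton Income Tax: taxable = R$2,980.00 − 4×R$132.00 = R$2,452.00
  R$206.80 + 13.4% × (R$2,452.00 − R$2,200.00) = R$206.80 + 13.4% × R$252.00 = R$240.57
Transit Levy: 5% × R$2,980.00 = R$149.00
Total: R$240.57 + R$149.00 = R$389.57

R$389.57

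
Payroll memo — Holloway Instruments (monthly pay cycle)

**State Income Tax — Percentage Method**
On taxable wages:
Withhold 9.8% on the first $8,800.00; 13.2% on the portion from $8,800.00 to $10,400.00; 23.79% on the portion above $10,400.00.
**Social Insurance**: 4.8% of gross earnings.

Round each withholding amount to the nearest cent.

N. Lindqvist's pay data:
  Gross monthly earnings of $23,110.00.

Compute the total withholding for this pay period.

State Income Tax: taxable = $23,110.00
  $1,073.60 + 23.79% × ($23,110.00 − $10,400.00) = $1,073.60 + 23.79% × $12,710.00 = $4,097.31
Social Insurance: 4.8% × $23,110.00 = $1,109.28
Total: $4,097.31 + $1,109.28 = $5,206.59

$5,206.59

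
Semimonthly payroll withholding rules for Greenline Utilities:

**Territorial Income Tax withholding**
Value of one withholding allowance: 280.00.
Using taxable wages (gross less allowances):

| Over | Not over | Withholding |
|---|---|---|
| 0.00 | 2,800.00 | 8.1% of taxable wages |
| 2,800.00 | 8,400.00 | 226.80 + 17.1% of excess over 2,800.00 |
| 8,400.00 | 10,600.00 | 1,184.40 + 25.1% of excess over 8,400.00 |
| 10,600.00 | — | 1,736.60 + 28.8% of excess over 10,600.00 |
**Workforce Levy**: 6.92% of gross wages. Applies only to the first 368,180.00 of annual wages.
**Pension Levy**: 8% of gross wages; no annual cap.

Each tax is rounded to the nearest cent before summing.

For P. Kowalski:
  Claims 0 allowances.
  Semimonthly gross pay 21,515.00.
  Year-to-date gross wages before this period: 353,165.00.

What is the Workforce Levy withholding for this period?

1,039.04

Workforce Levy: cap 368,180.00 − YTD 353,165.00 = 15,015.00 subject; 6.92% × 15,015.00 = 1,039.04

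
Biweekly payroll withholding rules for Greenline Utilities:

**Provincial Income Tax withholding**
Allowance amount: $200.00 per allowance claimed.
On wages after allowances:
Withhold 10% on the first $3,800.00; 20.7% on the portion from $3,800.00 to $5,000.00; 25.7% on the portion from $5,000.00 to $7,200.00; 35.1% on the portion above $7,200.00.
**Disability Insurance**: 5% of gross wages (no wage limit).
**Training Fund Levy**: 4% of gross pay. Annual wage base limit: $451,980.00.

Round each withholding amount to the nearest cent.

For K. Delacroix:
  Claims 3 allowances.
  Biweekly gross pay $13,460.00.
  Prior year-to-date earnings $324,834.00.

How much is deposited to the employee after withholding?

Provincial Income Tax: taxable = $13,460.00 − 3×$200.00 = $12,860.00
  $1,193.80 + 35.1% × ($12,860.00 − $7,200.00) = $1,193.80 + 35.1% × $5,660.00 = $3,180.46
Disability Insurance: 5% × $13,460.00 = $673.00
Training Fund Levy: 4% × $13,460.00 = $538.40
Total withheld: $3,180.46 + $673.00 + $538.40 = $4,391.86
Net pay: $13,460.00 − $4,391.86 = $9,068.14

$9,068.14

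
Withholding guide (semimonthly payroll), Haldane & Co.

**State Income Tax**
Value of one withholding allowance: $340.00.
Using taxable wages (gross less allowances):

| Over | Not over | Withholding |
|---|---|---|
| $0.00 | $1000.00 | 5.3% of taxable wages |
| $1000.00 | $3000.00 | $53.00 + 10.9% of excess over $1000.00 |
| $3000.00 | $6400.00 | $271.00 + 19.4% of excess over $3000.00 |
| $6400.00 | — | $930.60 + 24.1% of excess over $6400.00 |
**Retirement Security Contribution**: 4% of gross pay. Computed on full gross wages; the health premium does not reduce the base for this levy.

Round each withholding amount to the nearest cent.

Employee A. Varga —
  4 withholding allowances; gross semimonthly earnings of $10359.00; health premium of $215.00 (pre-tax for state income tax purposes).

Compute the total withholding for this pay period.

$1919.50

State Income Tax: taxable = $10359.00 − $215.00 − 4×$340.00 = $8784.00
  $930.60 + 24.1% × ($8784.00 − $6400.00) = $930.60 + 24.1% × $2384.00 = $1505.14
Retirement Security Contribution: 4% × $10359.00 = $414.36
Total: $1505.14 + $414.36 = $1919.50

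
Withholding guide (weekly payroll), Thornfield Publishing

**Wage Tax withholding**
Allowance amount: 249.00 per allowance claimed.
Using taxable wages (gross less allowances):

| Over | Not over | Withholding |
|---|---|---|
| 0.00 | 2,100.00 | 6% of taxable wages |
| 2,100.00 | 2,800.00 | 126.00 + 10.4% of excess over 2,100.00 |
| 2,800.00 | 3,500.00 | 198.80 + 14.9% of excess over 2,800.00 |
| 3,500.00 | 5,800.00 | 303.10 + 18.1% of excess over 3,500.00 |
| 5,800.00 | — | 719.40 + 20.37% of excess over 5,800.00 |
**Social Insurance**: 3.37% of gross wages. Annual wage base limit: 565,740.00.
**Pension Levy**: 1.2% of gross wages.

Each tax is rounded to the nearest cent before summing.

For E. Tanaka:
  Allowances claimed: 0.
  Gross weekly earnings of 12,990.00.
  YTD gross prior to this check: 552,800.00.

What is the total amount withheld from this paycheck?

2,775.96

Wage Tax: taxable = 12,990.00
  719.40 + 20.37% × (12,990.00 − 5,800.00) = 719.40 + 20.37% × 7,190.00 = 2,184.00
Social Insurance: cap 565,740.00 − YTD 552,800.00 = 12,940.00 subject; 3.37% × 12,940.00 = 436.08
Pension Levy: 1.2% × 12,990.00 = 155.88
Total: 2,184.00 + 436.08 + 155.88 = 2,775.96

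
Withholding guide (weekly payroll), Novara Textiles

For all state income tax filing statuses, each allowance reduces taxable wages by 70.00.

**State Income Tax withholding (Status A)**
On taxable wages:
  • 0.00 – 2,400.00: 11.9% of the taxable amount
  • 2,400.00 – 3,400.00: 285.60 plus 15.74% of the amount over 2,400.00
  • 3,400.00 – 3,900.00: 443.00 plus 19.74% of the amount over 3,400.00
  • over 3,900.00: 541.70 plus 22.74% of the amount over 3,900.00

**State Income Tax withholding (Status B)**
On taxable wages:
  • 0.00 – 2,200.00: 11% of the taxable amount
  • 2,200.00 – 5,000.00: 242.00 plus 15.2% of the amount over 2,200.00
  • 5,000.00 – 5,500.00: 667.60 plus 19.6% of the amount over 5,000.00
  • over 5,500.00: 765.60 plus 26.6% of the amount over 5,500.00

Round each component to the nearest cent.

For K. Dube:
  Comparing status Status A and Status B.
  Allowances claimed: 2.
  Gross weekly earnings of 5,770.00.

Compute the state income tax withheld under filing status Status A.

935.10

State Income Tax (Status A): taxable = 5,770.00 − 2×70.00 = 5,630.00
  541.70 + 22.74% × (5,630.00 − 3,900.00) = 541.70 + 22.74% × 1,730.00 = 935.10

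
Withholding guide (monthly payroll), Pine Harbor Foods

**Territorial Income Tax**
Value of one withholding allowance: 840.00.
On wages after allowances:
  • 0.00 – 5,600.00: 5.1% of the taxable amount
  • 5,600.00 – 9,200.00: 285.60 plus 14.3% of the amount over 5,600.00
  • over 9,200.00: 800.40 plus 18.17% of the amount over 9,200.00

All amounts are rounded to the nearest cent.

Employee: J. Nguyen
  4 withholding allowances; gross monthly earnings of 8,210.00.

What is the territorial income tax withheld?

247.35

Territorial Income Tax: taxable = 8,210.00 − 4×840.00 = 4,850.00
  5.1% × 4,850.00 = 247.35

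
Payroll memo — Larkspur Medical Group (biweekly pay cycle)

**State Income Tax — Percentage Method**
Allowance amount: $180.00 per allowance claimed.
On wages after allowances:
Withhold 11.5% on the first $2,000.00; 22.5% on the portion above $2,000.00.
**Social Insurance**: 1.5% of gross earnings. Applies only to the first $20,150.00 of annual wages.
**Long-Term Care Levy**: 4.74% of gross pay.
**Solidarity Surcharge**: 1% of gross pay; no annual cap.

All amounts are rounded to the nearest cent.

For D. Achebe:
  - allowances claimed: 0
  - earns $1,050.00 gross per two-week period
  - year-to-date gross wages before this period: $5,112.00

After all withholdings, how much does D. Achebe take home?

State Income Tax: taxable = $1,050.00
  11.5% × $1,050.00 = $120.75
Social Insurance: 1.5% × $1,050.00 = $15.75
Long-Term Care Levy: 4.74% × $1,050.00 = $49.77
Solidarity Surcharge: 1% × $1,050.00 = $10.50
Total withheld: $120.75 + $15.75 + $49.77 + $10.50 = $196.77
Net pay: $1,050.00 − $196.77 = $853.23

$853.23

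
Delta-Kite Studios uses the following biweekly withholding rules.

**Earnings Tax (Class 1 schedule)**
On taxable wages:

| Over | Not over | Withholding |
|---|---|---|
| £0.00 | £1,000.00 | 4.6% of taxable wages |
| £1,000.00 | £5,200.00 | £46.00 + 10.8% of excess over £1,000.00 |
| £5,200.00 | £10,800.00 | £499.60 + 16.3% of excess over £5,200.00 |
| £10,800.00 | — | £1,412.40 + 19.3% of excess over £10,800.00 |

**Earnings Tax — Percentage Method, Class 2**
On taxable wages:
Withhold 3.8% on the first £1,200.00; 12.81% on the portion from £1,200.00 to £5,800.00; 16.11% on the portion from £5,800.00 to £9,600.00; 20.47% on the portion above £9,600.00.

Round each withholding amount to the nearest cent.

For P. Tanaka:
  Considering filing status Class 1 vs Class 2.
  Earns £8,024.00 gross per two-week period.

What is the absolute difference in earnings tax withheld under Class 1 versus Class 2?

Earnings Tax (Class 1): taxable = £8,024.00
  £499.60 + 16.3% × (£8,024.00 − £5,200.00) = £499.60 + 16.3% × £2,824.00 = £959.91
Earnings Tax (Class 2): taxable = £8,024.00
  £634.86 + 16.11% × (£8,024.00 − £5,800.00) = £634.86 + 16.11% × £2,224.00 = £993.15
Difference: |£959.91 − £993.15| = £33.24 (higher under Class 2)

£33.24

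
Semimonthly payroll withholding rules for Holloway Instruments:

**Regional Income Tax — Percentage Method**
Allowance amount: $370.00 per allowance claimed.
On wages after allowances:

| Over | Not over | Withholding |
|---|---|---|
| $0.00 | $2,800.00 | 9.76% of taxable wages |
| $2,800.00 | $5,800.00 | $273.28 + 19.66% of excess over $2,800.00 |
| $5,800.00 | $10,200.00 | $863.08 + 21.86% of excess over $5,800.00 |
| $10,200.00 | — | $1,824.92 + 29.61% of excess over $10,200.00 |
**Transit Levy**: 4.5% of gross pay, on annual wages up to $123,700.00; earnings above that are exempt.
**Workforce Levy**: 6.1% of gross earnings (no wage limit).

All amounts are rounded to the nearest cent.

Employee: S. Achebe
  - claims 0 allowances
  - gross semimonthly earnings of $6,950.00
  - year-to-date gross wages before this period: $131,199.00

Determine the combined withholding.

$1,538.42

Regional Income Tax: taxable = $6,950.00
  $863.08 + 21.86% × ($6,950.00 − $5,800.00) = $863.08 + 21.86% × $1,150.00 = $1,114.47
Transit Levy: YTD $131,199.00 ≥ cap $123,700.00 → $0.00
Workforce Levy: 6.1% × $6,950.00 = $423.95
Total: $1,114.47 + $0.00 + $423.95 = $1,538.42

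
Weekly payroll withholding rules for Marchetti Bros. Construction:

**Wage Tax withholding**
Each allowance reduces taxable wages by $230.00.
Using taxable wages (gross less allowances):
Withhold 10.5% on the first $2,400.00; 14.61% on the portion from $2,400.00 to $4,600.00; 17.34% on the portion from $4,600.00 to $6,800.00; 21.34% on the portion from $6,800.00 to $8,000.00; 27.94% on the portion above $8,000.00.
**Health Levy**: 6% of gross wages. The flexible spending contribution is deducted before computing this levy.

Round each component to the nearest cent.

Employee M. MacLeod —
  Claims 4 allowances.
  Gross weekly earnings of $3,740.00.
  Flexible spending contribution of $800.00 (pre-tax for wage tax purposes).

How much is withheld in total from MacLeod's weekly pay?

$388.50

Wage Tax: taxable = $3,740.00 − $800.00 − 4×$230.00 = $2,020.00
  10.5% × $2,020.00 = $212.10
Health Levy: 6% × $2,940.00 = $176.40
Total: $212.10 + $176.40 = $388.50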